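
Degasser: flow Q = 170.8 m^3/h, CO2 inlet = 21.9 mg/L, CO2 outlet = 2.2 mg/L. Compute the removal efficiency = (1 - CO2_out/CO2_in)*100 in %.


CO2_out / CO2_in = 2.2 / 21.9 = 0.10045662
Fraction remaining = 0.10045662
efficiency = (1 - 0.10045662) * 100 = 89.9543 %

89.9543 %


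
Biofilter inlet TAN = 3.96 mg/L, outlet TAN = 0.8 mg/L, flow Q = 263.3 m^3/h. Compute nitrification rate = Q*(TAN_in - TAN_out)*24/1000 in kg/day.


Concentration drop: TAN_in - TAN_out = 3.96 - 0.8 = 3.16 mg/L
Hourly TAN removed = Q * dTAN = 263.3 m^3/h * 3.16 mg/L = 832.028 g/h  (m^3/h * mg/L = g/h)
Daily TAN removed = 832.028 * 24 = 19968.672 g/day
Convert to kg/day: 19968.672 / 1000 = 19.968672 kg/day

19.968672 kg/day


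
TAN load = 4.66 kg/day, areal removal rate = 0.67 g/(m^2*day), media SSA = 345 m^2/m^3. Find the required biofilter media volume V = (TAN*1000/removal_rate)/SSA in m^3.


A = 4.66*1000 / 0.67 = 6955.2239 m^2
V = 6955.2239 / 345 = 20.1601

20.1601 m^3


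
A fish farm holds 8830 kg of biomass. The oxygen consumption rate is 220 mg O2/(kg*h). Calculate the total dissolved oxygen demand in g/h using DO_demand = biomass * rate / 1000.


Total O2 consumption (mg/h) = 8830 kg * 220 mg/(kg*h) = 1942600 mg/h
Convert to g/h: 1942600 / 1000 = 1942.6 g/h

1942.6 g/h


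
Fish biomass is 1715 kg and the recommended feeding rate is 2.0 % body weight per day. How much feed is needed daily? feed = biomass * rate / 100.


Feeding rate fraction = 2.0% / 100 = 0.02
Daily feed = 1715 kg * 0.02 = 34.3 kg/day

34.3 kg/day


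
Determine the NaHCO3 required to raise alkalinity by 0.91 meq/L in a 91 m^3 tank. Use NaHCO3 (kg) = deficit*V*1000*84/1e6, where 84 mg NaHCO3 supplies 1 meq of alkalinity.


Tank volume in L = 91 m^3 * 1000 = 91000 L
Total meq required = 0.91 meq/L * 91000 L = 82810 meq
NaHCO3 mass = 82810 meq * 84 mg/meq / 1e6 = 6.95604 kg

6.95604 kg


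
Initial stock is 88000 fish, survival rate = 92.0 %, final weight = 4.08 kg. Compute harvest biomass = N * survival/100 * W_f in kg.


Survivors = 88000 * 92.0/100 = 80960 fish
Harvest biomass = survivors * W_f = 80960 * 4.08 = 330316.8 kg

330316.8 kg


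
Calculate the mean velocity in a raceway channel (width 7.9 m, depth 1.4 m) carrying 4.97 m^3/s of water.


Cross-sectional area = W * d = 7.9 * 1.4 = 11.06 m^2
Velocity = Q / A = 4.97 / 11.06 = 0.449367 m/s

0.449367 m/s


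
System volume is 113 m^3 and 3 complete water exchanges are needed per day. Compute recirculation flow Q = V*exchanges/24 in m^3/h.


Daily recirculation volume = 113 m^3 * 3 = 339 m^3/day
Flow rate Q = daily volume / 24 h = 339 / 24 = 14.125 m^3/h

14.125 m^3/h


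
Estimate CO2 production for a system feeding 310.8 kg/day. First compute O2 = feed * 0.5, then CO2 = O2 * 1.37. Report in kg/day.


O2 = 310.8 * 0.5 = 155.4
CO2 = 155.4 * 1.37 = 212.898

212.898 kg/day


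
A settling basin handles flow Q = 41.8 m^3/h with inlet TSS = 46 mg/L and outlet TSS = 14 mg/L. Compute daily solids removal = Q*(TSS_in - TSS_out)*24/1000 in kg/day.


Concentration drop: TSS_in - TSS_out = 46 - 14 = 32 mg/L
Hourly solids removed = Q * dTSS = 41.8 m^3/h * 32 mg/L = 1337.6 g/h  (m^3/h * mg/L = g/h)
Daily solids removed = 1337.6 * 24 = 32102.4 g/day
Convert g to kg: 32102.4 / 1000 = 32.1024 kg/day

32.1024 kg/day


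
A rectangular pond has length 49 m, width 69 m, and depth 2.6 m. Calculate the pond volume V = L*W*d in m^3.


Base area = L * W = 49 * 69 = 3381 m^2
Volume = area * depth = 3381 * 2.6 = 8790.6 m^3

8790.6 m^3


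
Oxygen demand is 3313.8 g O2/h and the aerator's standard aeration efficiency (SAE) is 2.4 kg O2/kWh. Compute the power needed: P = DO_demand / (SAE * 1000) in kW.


SAE in g O2/kWh = 2.4 * 1000 = 2400 g/kWh
P = DO_demand / SAE_g = 3313.8 / 2400 = 1.38075 kW

1.38075 kW


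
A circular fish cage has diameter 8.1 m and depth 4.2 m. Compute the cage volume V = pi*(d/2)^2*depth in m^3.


r = d/2 = 8.1/2 = 4.05 m
Base area = pi*r^2 = pi*4.05^2 = 51.529974 m^2
Volume = 51.529974 * 4.2 = 216.426 m^3

216.426 m^3


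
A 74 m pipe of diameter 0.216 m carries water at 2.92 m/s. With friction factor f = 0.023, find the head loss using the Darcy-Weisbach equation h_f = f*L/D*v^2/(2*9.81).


v^2 = 2.92^2 = 8.5264 m^2/s^2
L/D = 74/0.216 = 342.59259
h_f = f*(L/D)*v^2/(2g) = 0.023 * 342.59259 * 8.5264 / 19.62 = 3.42431 m

3.42431 m


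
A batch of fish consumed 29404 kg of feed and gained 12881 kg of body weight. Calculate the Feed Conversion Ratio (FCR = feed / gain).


FCR = feed consumed / weight gained
FCR = 29404 kg / 12881 kg = 2.28274

2.28274


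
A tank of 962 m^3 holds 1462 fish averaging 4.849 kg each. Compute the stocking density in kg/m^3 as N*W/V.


Total biomass = 1462 fish * 4.849 kg = 7089.238 kg
Density = total biomass / volume = 7089.238 / 962 = 7.36927 kg/m^3

7.36927 kg/m^3


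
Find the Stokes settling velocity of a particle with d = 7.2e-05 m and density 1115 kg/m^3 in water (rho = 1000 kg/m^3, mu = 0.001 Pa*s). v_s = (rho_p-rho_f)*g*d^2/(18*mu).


Density difference: rho_p - rho_f = 1115 - 1000 = 115 kg/m^3
d^2 = (7.2e-05)^2 = 5.184e-09 m^2
Numerator = (rho_p - rho_f) * g * d^2 = 115 * 9.81 * 5.184e-09 = 5.8483296e-06
Denominator = 18 * mu = 18 * 0.001 = 0.018
v_s = 5.8483296e-06 / 0.018 = 3.24907e-04 m/s
Check: Re = rho_f * v_s * d / mu = 1000 * 3.24907e-04 * 7.2e-05 / 0.001 = 0.0234 < 1, so Stokes' law applies.

3.24907e-04 m/s


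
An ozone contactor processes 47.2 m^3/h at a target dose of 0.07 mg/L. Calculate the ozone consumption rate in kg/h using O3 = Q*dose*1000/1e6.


O3 demand (mg/h) = Q * dose * 1000 = 47.2 * 0.07 * 1000 = 3304 mg/h
Convert mg to kg: 3304 / 1e6 = 0.003304 kg/h

0.003304 kg/h


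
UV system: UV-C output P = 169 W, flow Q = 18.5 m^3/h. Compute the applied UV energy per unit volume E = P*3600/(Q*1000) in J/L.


Energy delivered per hour = 169 W * 3600 s = 608400 J/h
Volume treated per hour = 18.5 m^3/h * 1000 = 18500 L/h
dose = 608400 / 18500 = 32.8865 J/L

32.8865 J/L


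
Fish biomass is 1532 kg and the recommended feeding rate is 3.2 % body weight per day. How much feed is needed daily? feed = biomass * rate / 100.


Feeding rate fraction = 3.2% / 100 = 0.032
Daily feed = 1532 kg * 0.032 = 49.024 kg/day

49.024 kg/day


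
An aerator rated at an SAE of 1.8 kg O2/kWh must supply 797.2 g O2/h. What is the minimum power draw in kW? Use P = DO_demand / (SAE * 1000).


SAE in g O2/kWh = 1.8 * 1000 = 1800 g/kWh
P = DO_demand / SAE_g = 797.2 / 1800 = 0.442889 kW

0.442889 kW


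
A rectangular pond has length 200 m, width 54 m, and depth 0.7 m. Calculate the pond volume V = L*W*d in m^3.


Base area = L * W = 200 * 54 = 10800 m^2
Volume = area * depth = 10800 * 0.7 = 7560 m^3

7560 m^3


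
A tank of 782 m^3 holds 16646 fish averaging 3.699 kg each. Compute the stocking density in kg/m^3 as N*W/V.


Total biomass = 16646 fish * 3.699 kg = 61573.554 kg
Density = total biomass / volume = 61573.554 / 782 = 78.7386 kg/m^3

78.7386 kg/m^3


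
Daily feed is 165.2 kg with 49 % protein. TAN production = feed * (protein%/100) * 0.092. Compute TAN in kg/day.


Protein in feed = 165.2 * 49/100 = 80.948 kg/day
TAN = protein * 0.092 = 80.948 * 0.092 = 7.447216 kg/day

7.447216 kg/day


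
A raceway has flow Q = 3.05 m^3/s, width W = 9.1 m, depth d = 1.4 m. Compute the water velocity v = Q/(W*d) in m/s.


Cross-sectional area = W * d = 9.1 * 1.4 = 12.74 m^2
Velocity = Q / A = 3.05 / 12.74 = 0.239403 m/s

0.239403 m/s


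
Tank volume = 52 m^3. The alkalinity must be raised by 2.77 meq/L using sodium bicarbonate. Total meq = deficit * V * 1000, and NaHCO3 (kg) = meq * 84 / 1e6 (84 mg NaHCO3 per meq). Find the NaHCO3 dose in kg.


Tank volume in L = 52 m^3 * 1000 = 52000 L
Total meq required = 2.77 meq/L * 52000 L = 144040 meq
NaHCO3 mass = 144040 meq * 84 mg/meq / 1e6 = 12.0994 kg

12.0994 kg


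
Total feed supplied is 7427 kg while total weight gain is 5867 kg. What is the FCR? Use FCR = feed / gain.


FCR = feed consumed / weight gained
FCR = 7427 kg / 5867 kg = 1.26589

1.26589


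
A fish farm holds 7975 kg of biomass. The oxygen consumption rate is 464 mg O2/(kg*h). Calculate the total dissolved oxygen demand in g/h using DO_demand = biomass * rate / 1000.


Total O2 consumption (mg/h) = 7975 kg * 464 mg/(kg*h) = 3700400 mg/h
Convert to g/h: 3700400 / 1000 = 3700.4 g/h

3700.4 g/h


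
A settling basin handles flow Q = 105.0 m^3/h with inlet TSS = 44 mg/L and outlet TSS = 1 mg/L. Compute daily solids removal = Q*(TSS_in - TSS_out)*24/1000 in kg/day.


Concentration drop: TSS_in - TSS_out = 44 - 1 = 43 mg/L
Hourly solids removed = Q * dTSS = 105.0 m^3/h * 43 mg/L = 4515 g/h  (m^3/h * mg/L = g/h)
Daily solids removed = 4515 * 24 = 108360 g/day
Convert g to kg: 108360 / 1000 = 108.36 kg/day

108.36 kg/day


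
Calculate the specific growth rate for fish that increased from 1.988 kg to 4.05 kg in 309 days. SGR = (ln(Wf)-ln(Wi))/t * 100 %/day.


ln(W_f) = ln(4.05) = 1.3987169
ln(W_i) = ln(1.988) = 0.68712911
ln(W_f) - ln(W_i) = 1.3987169 - 0.68712911 = 0.71158779
SGR = 0.71158779 / 309 * 100 = 0.230287 %/day

0.230287 %/day


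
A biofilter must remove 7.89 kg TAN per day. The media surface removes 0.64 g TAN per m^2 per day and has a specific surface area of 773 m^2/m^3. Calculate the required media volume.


A = 7.89*1000 / 0.64 = 12328.125 m^2
V = 12328.125 / 773 = 15.9484

15.9484 m^3


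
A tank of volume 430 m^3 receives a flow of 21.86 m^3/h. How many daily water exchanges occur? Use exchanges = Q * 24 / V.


Daily flow volume = 21.86 m^3/h * 24 h = 524.64 m^3/day
Exchanges = daily flow / tank volume = 524.64 / 430 = 1.22009 exchanges/day

1.22009 exchanges/day


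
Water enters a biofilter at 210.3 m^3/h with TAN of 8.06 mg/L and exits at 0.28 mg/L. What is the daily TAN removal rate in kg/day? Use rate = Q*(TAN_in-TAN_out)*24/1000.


Concentration drop: TAN_in - TAN_out = 8.06 - 0.28 = 7.78 mg/L
Hourly TAN removed = Q * dTAN = 210.3 m^3/h * 7.78 mg/L = 1636.134 g/h  (m^3/h * mg/L = g/h)
Daily TAN removed = 1636.134 * 24 = 39267.216 g/day
Convert to kg/day: 39267.216 / 1000 = 39.267216 kg/day

39.267216 kg/day


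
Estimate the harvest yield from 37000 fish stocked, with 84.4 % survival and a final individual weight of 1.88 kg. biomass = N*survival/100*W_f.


Survivors = 37000 * 84.4/100 = 31228 fish
Harvest biomass = survivors * W_f = 31228 * 1.88 = 58708.64 kg

58708.64 kg


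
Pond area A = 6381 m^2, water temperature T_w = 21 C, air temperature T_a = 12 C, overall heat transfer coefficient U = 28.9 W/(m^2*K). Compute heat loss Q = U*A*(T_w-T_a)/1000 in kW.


Temperature difference dT = 21 - 12 = 9 K
Heat loss (W) = U * A * dT = 28.9 * 6381 * 9 = 1659698.1 W
Convert to kW: 1659698.1 / 1000 = 1659.6981 kW

1659.6981 kW


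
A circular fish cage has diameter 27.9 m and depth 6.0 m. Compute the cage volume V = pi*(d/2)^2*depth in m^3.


r = d/2 = 27.9/2 = 13.95 m
Base area = pi*r^2 = pi*13.95^2 = 611.36178 m^2
Volume = 611.36178 * 6.0 = 3668.17 m^3

3668.17 m^3


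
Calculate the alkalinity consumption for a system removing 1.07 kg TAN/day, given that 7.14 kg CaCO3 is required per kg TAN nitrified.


Alkalinity factor: 7.14 kg CaCO3 consumed per kg TAN nitrified
alk = 1.07 kg TAN * 7.14 = 7.6398 kg CaCO3/day

7.6398 kg CaCO3/day


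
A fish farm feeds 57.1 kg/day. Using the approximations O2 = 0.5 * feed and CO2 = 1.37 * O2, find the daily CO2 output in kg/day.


O2 = 57.1 * 0.5 = 28.55
CO2 = 28.55 * 1.37 = 39.1135

39.1135 kg/day


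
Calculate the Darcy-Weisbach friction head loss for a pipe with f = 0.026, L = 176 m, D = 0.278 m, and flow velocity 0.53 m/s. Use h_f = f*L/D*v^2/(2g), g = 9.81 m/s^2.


v^2 = 0.53^2 = 0.2809 m^2/s^2
L/D = 176/0.278 = 633.09353
h_f = f*(L/D)*v^2/(2g) = 0.026 * 633.09353 * 0.2809 / 19.62 = 0.235664 m

0.235664 m


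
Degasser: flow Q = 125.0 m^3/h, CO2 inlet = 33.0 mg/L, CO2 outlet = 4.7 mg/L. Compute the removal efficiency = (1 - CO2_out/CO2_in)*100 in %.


CO2_out / CO2_in = 4.7 / 33.0 = 0.14242424
Fraction remaining = 0.14242424
efficiency = (1 - 0.14242424) * 100 = 85.7576 %

85.7576 %


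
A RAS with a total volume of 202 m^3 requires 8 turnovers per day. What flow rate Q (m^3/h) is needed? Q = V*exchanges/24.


Daily recirculation volume = 202 m^3 * 8 = 1616 m^3/day
Flow rate Q = daily volume / 24 h = 1616 / 24 = 67.3333 m^3/h

67.3333 m^3/h


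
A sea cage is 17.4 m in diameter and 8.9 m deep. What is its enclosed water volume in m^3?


r = d/2 = 17.4/2 = 8.7 m
Base area = pi*r^2 = pi*8.7^2 = 237.78715 m^2
Volume = 237.78715 * 8.9 = 2116.31 m^3

2116.31 m^3


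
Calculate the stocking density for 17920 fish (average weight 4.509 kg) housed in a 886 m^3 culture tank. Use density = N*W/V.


Total biomass = 17920 fish * 4.509 kg = 80801.28 kg
Density = total biomass / volume = 80801.28 / 886 = 91.1978 kg/m^3

91.1978 kg/m^3


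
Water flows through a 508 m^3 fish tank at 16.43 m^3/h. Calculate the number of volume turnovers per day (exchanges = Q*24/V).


Daily flow volume = 16.43 m^3/h * 24 h = 394.32 m^3/day
Exchanges = daily flow / tank volume = 394.32 / 508 = 0.77622 exchanges/day

0.77622 exchanges/day


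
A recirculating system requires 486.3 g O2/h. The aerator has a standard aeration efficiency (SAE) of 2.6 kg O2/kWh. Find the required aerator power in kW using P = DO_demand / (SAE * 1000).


SAE in g O2/kWh = 2.6 * 1000 = 2600 g/kWh
P = DO_demand / SAE_g = 486.3 / 2600 = 0.187038 kW

0.187038 kW


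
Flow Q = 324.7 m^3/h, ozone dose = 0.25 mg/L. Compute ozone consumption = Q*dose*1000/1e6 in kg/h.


O3 demand (mg/h) = Q * dose * 1000 = 324.7 * 0.25 * 1000 = 81175 mg/h
Convert mg to kg: 81175 / 1e6 = 0.081175 kg/h

0.081175 kg/h


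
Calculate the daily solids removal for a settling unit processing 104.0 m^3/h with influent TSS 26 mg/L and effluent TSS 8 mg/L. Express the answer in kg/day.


Concentration drop: TSS_in - TSS_out = 26 - 8 = 18 mg/L
Hourly solids removed = Q * dTSS = 104.0 m^3/h * 18 mg/L = 1872 g/h  (m^3/h * mg/L = g/h)
Daily solids removed = 1872 * 24 = 44928 g/day
Convert g to kg: 44928 / 1000 = 44.928 kg/day

44.928 kg/day


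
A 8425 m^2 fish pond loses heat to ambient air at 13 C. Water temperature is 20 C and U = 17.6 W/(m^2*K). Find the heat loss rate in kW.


Temperature difference dT = 20 - 13 = 7 K
Heat loss (W) = U * A * dT = 17.6 * 8425 * 7 = 1037960 W
Convert to kW: 1037960 / 1000 = 1037.96 kW

1037.96 kW


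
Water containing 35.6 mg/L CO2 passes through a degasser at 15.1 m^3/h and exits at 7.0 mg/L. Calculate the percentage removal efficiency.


CO2_out / CO2_in = 7.0 / 35.6 = 0.19662921
Fraction remaining = 0.19662921
efficiency = (1 - 0.19662921) * 100 = 80.3371 %

80.3371 %


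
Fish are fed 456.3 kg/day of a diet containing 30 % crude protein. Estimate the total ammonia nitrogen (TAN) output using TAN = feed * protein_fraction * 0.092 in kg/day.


Protein in feed = 456.3 * 30/100 = 136.89 kg/day
TAN = protein * 0.092 = 136.89 * 0.092 = 12.59388 kg/day

12.59388 kg/day


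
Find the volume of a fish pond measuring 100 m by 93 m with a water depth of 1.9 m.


Base area = L * W = 100 * 93 = 9300 m^2
Volume = area * depth = 9300 * 1.9 = 17670 m^3

17670 m^3


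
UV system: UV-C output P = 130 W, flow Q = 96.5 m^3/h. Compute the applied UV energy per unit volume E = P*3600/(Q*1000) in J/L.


Energy delivered per hour = 130 W * 3600 s = 468000 J/h
Volume treated per hour = 96.5 m^3/h * 1000 = 96500 L/h
dose = 468000 / 96500 = 4.84974 J/L

4.84974 J/L


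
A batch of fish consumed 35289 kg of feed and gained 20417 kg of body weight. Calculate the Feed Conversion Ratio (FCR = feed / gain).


FCR = feed consumed / weight gained
FCR = 35289 kg / 20417 kg = 1.72841

1.72841


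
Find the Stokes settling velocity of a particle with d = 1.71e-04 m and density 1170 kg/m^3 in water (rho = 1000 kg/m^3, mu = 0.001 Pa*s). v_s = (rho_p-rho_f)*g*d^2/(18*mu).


Density difference: rho_p - rho_f = 1170 - 1000 = 170 kg/m^3
d^2 = (1.71e-04)^2 = 2.9241e-08 m^2
Numerator = (rho_p - rho_f) * g * d^2 = 170 * 9.81 * 2.9241e-08 = 4.8765216e-05
Denominator = 18 * mu = 18 * 0.001 = 0.018
v_s = 4.8765216e-05 / 0.018 = 0.00270918 m/s
Check: Re = rho_f * v_s * d / mu = 1000 * 0.00270918 * 1.71e-04 / 0.001 = 0.463 < 1, so Stokes' law applies.

0.00270918 m/s


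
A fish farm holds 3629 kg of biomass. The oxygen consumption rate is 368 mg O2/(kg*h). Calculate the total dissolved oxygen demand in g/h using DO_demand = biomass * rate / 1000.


Total O2 consumption (mg/h) = 3629 kg * 368 mg/(kg*h) = 1335472 mg/h
Convert to g/h: 1335472 / 1000 = 1335.472 g/h

1335.472 g/h


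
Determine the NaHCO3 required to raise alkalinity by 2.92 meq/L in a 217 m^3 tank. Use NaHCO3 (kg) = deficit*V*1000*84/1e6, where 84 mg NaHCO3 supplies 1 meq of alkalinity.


Tank volume in L = 217 m^3 * 1000 = 217000 L
Total meq required = 2.92 meq/L * 217000 L = 633640 meq
NaHCO3 mass = 633640 meq * 84 mg/meq / 1e6 = 53.2258 kg

53.2258 kg


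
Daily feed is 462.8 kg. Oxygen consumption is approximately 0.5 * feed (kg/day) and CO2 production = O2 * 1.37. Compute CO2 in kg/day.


O2 = 462.8 * 0.5 = 231.4
CO2 = 231.4 * 1.37 = 317.018

317.018 kg/day


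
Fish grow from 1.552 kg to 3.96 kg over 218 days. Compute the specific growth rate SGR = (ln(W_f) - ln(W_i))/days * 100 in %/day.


ln(W_f) = ln(3.96) = 1.376244
ln(W_i) = ln(1.552) = 0.43954442
ln(W_f) - ln(W_i) = 1.376244 - 0.43954442 = 0.93669958
SGR = 0.93669958 / 218 * 100 = 0.429679 %/day

0.429679 %/day


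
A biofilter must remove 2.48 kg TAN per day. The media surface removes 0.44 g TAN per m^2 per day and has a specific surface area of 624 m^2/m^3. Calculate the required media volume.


A = 2.48*1000 / 0.44 = 5636.3636 m^2
V = 5636.3636 / 624 = 9.03263

9.03263 m^3


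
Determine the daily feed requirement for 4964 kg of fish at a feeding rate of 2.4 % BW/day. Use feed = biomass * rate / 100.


Feeding rate fraction = 2.4% / 100 = 0.024
Daily feed = 4964 kg * 0.024 = 119.136 kg/day

119.136 kg/day


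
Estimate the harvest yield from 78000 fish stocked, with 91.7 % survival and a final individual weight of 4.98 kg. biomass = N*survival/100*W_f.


Survivors = 78000 * 91.7/100 = 71526 fish
Harvest biomass = survivors * W_f = 71526 * 4.98 = 356199.48 kg

356199.48 kg


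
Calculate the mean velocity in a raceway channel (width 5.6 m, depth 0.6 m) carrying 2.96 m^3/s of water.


Cross-sectional area = W * d = 5.6 * 0.6 = 3.36 m^2
Velocity = Q / A = 2.96 / 3.36 = 0.880952 m/s

0.880952 m/s


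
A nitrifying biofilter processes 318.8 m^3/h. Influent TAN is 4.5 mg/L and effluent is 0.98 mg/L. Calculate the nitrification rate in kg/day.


Concentration drop: TAN_in - TAN_out = 4.5 - 0.98 = 3.52 mg/L
Hourly TAN removed = Q * dTAN = 318.8 m^3/h * 3.52 mg/L = 1122.176 g/h  (m^3/h * mg/L = g/h)
Daily TAN removed = 1122.176 * 24 = 26932.224 g/day
Convert to kg/day: 26932.224 / 1000 = 26.932224 kg/day

26.932224 kg/day


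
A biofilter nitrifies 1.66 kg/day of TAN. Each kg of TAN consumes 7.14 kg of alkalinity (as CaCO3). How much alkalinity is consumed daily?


Alkalinity factor: 7.14 kg CaCO3 consumed per kg TAN nitrified
alk = 1.66 kg TAN * 7.14 = 11.8524 kg CaCO3/day

11.8524 kg CaCO3/day


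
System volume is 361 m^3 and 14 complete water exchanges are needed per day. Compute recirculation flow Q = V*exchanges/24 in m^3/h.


Daily recirculation volume = 361 m^3 * 14 = 5054 m^3/day
Flow rate Q = daily volume / 24 h = 5054 / 24 = 210.583 m^3/h

210.583 m^3/h


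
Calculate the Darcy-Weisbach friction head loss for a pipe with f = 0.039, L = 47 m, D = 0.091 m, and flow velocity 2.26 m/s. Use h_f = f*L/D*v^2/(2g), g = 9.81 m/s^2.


v^2 = 2.26^2 = 5.1076 m^2/s^2
L/D = 47/0.091 = 516.48352
h_f = f*(L/D)*v^2/(2g) = 0.039 * 516.48352 * 5.1076 / 19.62 = 5.24371 m

5.24371 m


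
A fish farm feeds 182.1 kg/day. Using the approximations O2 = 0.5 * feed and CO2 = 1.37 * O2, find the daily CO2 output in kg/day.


O2 = 182.1 * 0.5 = 91.05
CO2 = 91.05 * 1.37 = 124.7385

124.7385 kg/day


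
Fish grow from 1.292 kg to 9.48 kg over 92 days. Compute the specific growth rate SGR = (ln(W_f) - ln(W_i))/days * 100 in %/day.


ln(W_f) = ln(9.48) = 2.2491843
ln(W_i) = ln(1.292) = 0.25619141
ln(W_f) - ln(W_i) = 2.2491843 - 0.25619141 = 1.9929929
SGR = 1.9929929 / 92 * 100 = 2.1663 %/day

2.1663 %/day


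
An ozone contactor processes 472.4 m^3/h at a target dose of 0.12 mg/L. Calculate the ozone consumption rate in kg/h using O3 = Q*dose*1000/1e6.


O3 demand (mg/h) = Q * dose * 1000 = 472.4 * 0.12 * 1000 = 56688 mg/h
Convert mg to kg: 56688 / 1e6 = 0.056688 kg/h

0.056688 kg/h


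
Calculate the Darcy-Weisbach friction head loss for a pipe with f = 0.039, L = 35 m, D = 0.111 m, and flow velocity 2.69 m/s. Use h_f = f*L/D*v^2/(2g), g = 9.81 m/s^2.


v^2 = 2.69^2 = 7.2361 m^2/s^2
L/D = 35/0.111 = 315.31532
h_f = f*(L/D)*v^2/(2g) = 0.039 * 315.31532 * 7.2361 / 19.62 = 4.5354 m

4.5354 m


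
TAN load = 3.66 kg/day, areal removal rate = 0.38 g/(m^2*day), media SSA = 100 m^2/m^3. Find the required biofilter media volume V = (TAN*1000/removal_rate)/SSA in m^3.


A = 3.66*1000 / 0.38 = 9631.5789 m^2
V = 9631.5789 / 100 = 96.3158

96.3158 m^3


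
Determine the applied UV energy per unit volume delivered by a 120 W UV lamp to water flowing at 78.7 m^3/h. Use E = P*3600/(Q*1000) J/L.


Energy delivered per hour = 120 W * 3600 s = 432000 J/h
Volume treated per hour = 78.7 m^3/h * 1000 = 78700 L/h
dose = 432000 / 78700 = 5.4892 J/L

5.4892 J/L


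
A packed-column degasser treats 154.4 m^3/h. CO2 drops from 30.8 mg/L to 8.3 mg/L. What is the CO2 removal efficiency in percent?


CO2_out / CO2_in = 8.3 / 30.8 = 0.26948052
Fraction remaining = 0.26948052
efficiency = (1 - 0.26948052) * 100 = 73.0519 %

73.0519 %


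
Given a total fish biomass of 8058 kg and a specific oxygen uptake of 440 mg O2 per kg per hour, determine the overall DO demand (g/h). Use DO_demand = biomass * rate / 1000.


Total O2 consumption (mg/h) = 8058 kg * 440 mg/(kg*h) = 3545520 mg/h
Convert to g/h: 3545520 / 1000 = 3545.52 g/h

3545.52 g/h


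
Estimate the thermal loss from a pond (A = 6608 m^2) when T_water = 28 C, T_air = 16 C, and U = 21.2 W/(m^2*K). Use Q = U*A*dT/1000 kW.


Temperature difference dT = 28 - 16 = 12 K
Heat loss (W) = U * A * dT = 21.2 * 6608 * 12 = 1681075.2 W
Convert to kW: 1681075.2 / 1000 = 1681.0752 kW

1681.0752 kW


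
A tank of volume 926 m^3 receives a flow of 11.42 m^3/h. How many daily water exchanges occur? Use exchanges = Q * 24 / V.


Daily flow volume = 11.42 m^3/h * 24 h = 274.08 m^3/day
Exchanges = daily flow / tank volume = 274.08 / 926 = 0.295983 exchanges/day

0.295983 exchanges/day


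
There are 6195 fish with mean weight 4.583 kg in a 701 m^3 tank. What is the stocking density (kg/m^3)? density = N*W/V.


Total biomass = 6195 fish * 4.583 kg = 28391.685 kg
Density = total biomass / volume = 28391.685 / 701 = 40.5017 kg/m^3

40.5017 kg/m^3


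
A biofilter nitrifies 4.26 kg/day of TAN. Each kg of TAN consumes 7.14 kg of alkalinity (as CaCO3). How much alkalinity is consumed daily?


Alkalinity factor: 7.14 kg CaCO3 consumed per kg TAN nitrified
alk = 4.26 kg TAN * 7.14 = 30.4164 kg CaCO3/day

30.4164 kg CaCO3/day


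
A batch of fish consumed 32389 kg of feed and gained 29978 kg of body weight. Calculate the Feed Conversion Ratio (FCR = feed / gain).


FCR = feed consumed / weight gained
FCR = 32389 kg / 29978 kg = 1.08043

1.08043


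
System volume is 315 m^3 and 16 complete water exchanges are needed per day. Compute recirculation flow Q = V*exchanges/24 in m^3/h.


Daily recirculation volume = 315 m^3 * 16 = 5040 m^3/day
Flow rate Q = daily volume / 24 h = 5040 / 24 = 210 m^3/h

210 m^3/h


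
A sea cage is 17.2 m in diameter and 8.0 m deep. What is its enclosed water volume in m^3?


r = d/2 = 17.2/2 = 8.6 m
Base area = pi*r^2 = pi*8.6^2 = 232.35219 m^2
Volume = 232.35219 * 8.0 = 1858.82 m^3

1858.82 m^3


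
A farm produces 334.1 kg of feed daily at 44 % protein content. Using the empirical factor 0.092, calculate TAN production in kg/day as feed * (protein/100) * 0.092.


Protein in feed = 334.1 * 44/100 = 147.004 kg/day
TAN = protein * 0.092 = 147.004 * 0.092 = 13.524368 kg/day

13.524368 kg/day


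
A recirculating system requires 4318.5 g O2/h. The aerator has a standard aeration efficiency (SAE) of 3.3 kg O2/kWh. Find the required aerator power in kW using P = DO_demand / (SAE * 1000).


SAE in g O2/kWh = 3.3 * 1000 = 3300 g/kWh
P = DO_demand / SAE_g = 4318.5 / 3300 = 1.30864 kW

1.30864 kW


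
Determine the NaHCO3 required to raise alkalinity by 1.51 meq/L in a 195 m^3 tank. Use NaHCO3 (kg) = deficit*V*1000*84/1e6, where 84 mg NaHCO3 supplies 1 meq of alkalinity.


Tank volume in L = 195 m^3 * 1000 = 195000 L
Total meq required = 1.51 meq/L * 195000 L = 294450 meq
NaHCO3 mass = 294450 meq * 84 mg/meq / 1e6 = 24.7338 kg

24.7338 kg


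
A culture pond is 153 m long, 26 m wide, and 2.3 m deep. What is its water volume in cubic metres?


Base area = L * W = 153 * 26 = 3978 m^2
Volume = area * depth = 3978 * 2.3 = 9149.4 m^3

9149.4 m^3


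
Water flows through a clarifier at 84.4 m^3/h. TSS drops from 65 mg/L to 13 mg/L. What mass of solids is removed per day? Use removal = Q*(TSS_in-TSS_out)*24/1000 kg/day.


Concentration drop: TSS_in - TSS_out = 65 - 13 = 52 mg/L
Hourly solids removed = Q * dTSS = 84.4 m^3/h * 52 mg/L = 4388.8 g/h  (m^3/h * mg/L = g/h)
Daily solids removed = 4388.8 * 24 = 105331.2 g/day
Convert g to kg: 105331.2 / 1000 = 105.3312 kg/day

105.3312 kg/day


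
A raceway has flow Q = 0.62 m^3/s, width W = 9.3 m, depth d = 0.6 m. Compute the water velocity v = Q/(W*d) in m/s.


Cross-sectional area = W * d = 9.3 * 0.6 = 5.58 m^2
Velocity = Q / A = 0.62 / 5.58 = 0.111111 m/s

0.111111 m/s


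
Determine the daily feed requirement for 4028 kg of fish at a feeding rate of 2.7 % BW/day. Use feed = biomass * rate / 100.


Feeding rate fraction = 2.7% / 100 = 0.027
Daily feed = 4028 kg * 0.027 = 108.756 kg/day

108.756 kg/day


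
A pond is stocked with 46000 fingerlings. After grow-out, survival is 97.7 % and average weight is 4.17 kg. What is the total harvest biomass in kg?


Survivors = 46000 * 97.7/100 = 44942 fish
Harvest biomass = survivors * W_f = 44942 * 4.17 = 187408.14 kg

187408.14 kg


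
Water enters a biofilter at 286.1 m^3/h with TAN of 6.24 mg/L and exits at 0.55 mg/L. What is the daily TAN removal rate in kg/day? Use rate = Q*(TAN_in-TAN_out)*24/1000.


Concentration drop: TAN_in - TAN_out = 6.24 - 0.55 = 5.69 mg/L
Hourly TAN removed = Q * dTAN = 286.1 m^3/h * 5.69 mg/L = 1627.909 g/h  (m^3/h * mg/L = g/h)
Daily TAN removed = 1627.909 * 24 = 39069.816 g/day
Convert to kg/day: 39069.816 / 1000 = 39.069816 kg/day

39.069816 kg/day


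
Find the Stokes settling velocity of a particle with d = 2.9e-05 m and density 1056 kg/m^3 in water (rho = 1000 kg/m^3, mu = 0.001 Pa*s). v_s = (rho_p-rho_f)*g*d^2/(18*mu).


Density difference: rho_p - rho_f = 1056 - 1000 = 56 kg/m^3
d^2 = (2.9e-05)^2 = 8.41e-10 m^2
Numerator = (rho_p - rho_f) * g * d^2 = 56 * 9.81 * 8.41e-10 = 4.6201176e-07
Denominator = 18 * mu = 18 * 0.001 = 0.018
v_s = 4.6201176e-07 / 0.018 = 2.56673e-05 m/s
Check: Re = rho_f * v_s * d / mu = 1000 * 2.56673e-05 * 2.9e-05 / 0.001 = 7.44e-04 < 1, so Stokes' law applies.

2.56673e-05 m/s


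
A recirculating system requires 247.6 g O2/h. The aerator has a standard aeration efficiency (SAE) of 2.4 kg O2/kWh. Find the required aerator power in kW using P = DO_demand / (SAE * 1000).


SAE in g O2/kWh = 2.4 * 1000 = 2400 g/kWh
P = DO_demand / SAE_g = 247.6 / 2400 = 0.103167 kW

0.103167 kW


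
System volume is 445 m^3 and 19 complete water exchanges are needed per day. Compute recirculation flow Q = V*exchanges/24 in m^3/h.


Daily recirculation volume = 445 m^3 * 19 = 8455 m^3/day
Flow rate Q = daily volume / 24 h = 8455 / 24 = 352.292 m^3/h

352.292 m^3/h


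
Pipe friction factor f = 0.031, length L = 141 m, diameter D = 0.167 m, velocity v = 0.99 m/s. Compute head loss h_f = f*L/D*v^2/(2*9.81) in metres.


v^2 = 0.99^2 = 0.9801 m^2/s^2
L/D = 141/0.167 = 844.31138
h_f = f*(L/D)*v^2/(2g) = 0.031 * 844.31138 * 0.9801 / 19.62 = 1.30748 m

1.30748 m


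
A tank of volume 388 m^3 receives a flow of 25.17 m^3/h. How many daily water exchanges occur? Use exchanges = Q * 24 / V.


Daily flow volume = 25.17 m^3/h * 24 h = 604.08 m^3/day
Exchanges = daily flow / tank volume = 604.08 / 388 = 1.55691 exchanges/day

1.55691 exchanges/day


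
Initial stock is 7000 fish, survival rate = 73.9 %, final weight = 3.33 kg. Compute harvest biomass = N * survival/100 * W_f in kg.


Survivors = 7000 * 73.9/100 = 5173 fish
Harvest biomass = survivors * W_f = 5173 * 3.33 = 17226.09 kg

17226.09 kg


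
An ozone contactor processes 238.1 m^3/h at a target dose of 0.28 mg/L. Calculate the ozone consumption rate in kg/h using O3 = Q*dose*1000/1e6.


O3 demand (mg/h) = Q * dose * 1000 = 238.1 * 0.28 * 1000 = 66668 mg/h
Convert mg to kg: 66668 / 1e6 = 0.066668 kg/h

0.066668 kg/h


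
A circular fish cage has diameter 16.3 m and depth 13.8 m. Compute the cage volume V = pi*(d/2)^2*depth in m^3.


r = d/2 = 16.3/2 = 8.15 m
Base area = pi*r^2 = pi*8.15^2 = 208.67244 m^2
Volume = 208.67244 * 13.8 = 2879.68 m^3

2879.68 m^3


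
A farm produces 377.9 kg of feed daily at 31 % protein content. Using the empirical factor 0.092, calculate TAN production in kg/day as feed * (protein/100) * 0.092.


Protein in feed = 377.9 * 31/100 = 117.149 kg/day
TAN = protein * 0.092 = 117.149 * 0.092 = 10.777708 kg/day

10.777708 kg/day


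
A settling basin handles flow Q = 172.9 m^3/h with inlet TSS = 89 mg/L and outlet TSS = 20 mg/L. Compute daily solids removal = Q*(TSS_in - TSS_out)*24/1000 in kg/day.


Concentration drop: TSS_in - TSS_out = 89 - 20 = 69 mg/L
Hourly solids removed = Q * dTSS = 172.9 m^3/h * 69 mg/L = 11930.1 g/h  (m^3/h * mg/L = g/h)
Daily solids removed = 11930.1 * 24 = 286322.4 g/day
Convert g to kg: 286322.4 / 1000 = 286.3224 kg/day

286.3224 kg/day


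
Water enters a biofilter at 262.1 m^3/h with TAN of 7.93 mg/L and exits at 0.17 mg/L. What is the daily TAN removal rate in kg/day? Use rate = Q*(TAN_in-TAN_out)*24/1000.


Concentration drop: TAN_in - TAN_out = 7.93 - 0.17 = 7.76 mg/L
Hourly TAN removed = Q * dTAN = 262.1 m^3/h * 7.76 mg/L = 2033.896 g/h  (m^3/h * mg/L = g/h)
Daily TAN removed = 2033.896 * 24 = 48813.504 g/day
Convert to kg/day: 48813.504 / 1000 = 48.813504 kg/day

48.813504 kg/day


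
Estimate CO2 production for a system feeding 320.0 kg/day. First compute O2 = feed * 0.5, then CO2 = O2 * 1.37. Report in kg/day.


O2 = 320.0 * 0.5 = 160
CO2 = 160 * 1.37 = 219.2

219.2 kg/day


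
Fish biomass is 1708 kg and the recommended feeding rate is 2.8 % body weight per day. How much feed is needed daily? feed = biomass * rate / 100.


Feeding rate fraction = 2.8% / 100 = 0.028
Daily feed = 1708 kg * 0.028 = 47.824 kg/day

47.824 kg/day


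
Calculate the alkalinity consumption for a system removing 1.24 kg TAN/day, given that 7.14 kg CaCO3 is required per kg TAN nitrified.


Alkalinity factor: 7.14 kg CaCO3 consumed per kg TAN nitrified
alk = 1.24 kg TAN * 7.14 = 8.8536 kg CaCO3/day

8.8536 kg CaCO3/day


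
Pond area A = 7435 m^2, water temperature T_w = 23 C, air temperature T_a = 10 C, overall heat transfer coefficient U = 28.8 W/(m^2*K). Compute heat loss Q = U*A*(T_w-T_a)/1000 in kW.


Temperature difference dT = 23 - 10 = 13 K
Heat loss (W) = U * A * dT = 28.8 * 7435 * 13 = 2783664 W
Convert to kW: 2783664 / 1000 = 2783.664 kW

2783.664 kW


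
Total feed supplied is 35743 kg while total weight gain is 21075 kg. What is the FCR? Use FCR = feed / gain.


FCR = feed consumed / weight gained
FCR = 35743 kg / 21075 kg = 1.69599

1.69599


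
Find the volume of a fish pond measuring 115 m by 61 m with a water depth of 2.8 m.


Base area = L * W = 115 * 61 = 7015 m^2
Volume = area * depth = 7015 * 2.8 = 19642 m^3

19642 m^3


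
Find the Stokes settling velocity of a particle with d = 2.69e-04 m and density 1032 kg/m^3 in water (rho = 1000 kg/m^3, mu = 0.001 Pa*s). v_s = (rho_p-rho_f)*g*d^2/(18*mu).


Density difference: rho_p - rho_f = 1032 - 1000 = 32 kg/m^3
d^2 = (2.69e-04)^2 = 7.2361e-08 m^2
Numerator = (rho_p - rho_f) * g * d^2 = 32 * 9.81 * 7.2361e-08 = 2.2715565e-05
Denominator = 18 * mu = 18 * 0.001 = 0.018
v_s = 2.2715565e-05 / 0.018 = 0.00126198 m/s
Check: Re = rho_f * v_s * d / mu = 1000 * 0.00126198 * 2.69e-04 / 0.001 = 0.339 < 1, so Stokes' law applies.

0.00126198 m/s


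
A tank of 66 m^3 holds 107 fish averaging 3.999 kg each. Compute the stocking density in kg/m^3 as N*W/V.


Total biomass = 107 fish * 3.999 kg = 427.893 kg
Density = total biomass / volume = 427.893 / 66 = 6.48323 kg/m^3

6.48323 kg/m^3


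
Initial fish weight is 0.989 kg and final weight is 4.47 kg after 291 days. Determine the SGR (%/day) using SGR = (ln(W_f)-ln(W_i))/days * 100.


ln(W_f) = ln(4.47) = 1.4973884
ln(W_i) = ln(0.989) = -0.011060947
ln(W_f) - ln(W_i) = 1.4973884 - -0.011060947 = 1.5084493
SGR = 1.5084493 / 291 * 100 = 0.518367 %/day

0.518367 %/day


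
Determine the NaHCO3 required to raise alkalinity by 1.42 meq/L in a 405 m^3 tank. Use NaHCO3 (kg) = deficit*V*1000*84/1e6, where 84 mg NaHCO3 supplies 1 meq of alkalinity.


Tank volume in L = 405 m^3 * 1000 = 405000 L
Total meq required = 1.42 meq/L * 405000 L = 575100 meq
NaHCO3 mass = 575100 meq * 84 mg/meq / 1e6 = 48.3084 kg

48.3084 kg


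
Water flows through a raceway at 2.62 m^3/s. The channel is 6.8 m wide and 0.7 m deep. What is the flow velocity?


Cross-sectional area = W * d = 6.8 * 0.7 = 4.76 m^2
Velocity = Q / A = 2.62 / 4.76 = 0.55042 m/s

0.55042 m/s


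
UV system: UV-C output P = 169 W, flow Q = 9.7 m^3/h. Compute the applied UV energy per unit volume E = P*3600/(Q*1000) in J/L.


Energy delivered per hour = 169 W * 3600 s = 608400 J/h
Volume treated per hour = 9.7 m^3/h * 1000 = 9700 L/h
dose = 608400 / 9700 = 62.7216 J/L

62.7216 J/L


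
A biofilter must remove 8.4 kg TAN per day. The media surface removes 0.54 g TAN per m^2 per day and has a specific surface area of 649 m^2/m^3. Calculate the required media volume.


A = 8.4*1000 / 0.54 = 15555.556 m^2
V = 15555.556 / 649 = 23.9685

23.9685 m^3


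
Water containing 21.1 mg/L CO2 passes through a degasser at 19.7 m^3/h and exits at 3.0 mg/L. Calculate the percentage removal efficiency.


CO2_out / CO2_in = 3.0 / 21.1 = 0.14218009
Fraction remaining = 0.14218009
efficiency = (1 - 0.14218009) * 100 = 85.782 %

85.782 %


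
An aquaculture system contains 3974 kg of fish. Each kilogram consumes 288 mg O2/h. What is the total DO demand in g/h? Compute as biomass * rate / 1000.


Total O2 consumption (mg/h) = 3974 kg * 288 mg/(kg*h) = 1144512 mg/h
Convert to g/h: 1144512 / 1000 = 1144.512 g/h

1144.512 g/h


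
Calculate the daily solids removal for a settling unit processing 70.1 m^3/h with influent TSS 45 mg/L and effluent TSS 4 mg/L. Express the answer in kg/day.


Concentration drop: TSS_in - TSS_out = 45 - 4 = 41 mg/L
Hourly solids removed = Q * dTSS = 70.1 m^3/h * 41 mg/L = 2874.1 g/h  (m^3/h * mg/L = g/h)
Daily solids removed = 2874.1 * 24 = 68978.4 g/day
Convert g to kg: 68978.4 / 1000 = 68.9784 kg/day

68.9784 kg/day


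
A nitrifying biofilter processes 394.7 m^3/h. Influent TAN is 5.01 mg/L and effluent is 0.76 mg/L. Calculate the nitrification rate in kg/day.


Concentration drop: TAN_in - TAN_out = 5.01 - 0.76 = 4.25 mg/L
Hourly TAN removed = Q * dTAN = 394.7 m^3/h * 4.25 mg/L = 1677.475 g/h  (m^3/h * mg/L = g/h)
Daily TAN removed = 1677.475 * 24 = 40259.4 g/day
Convert to kg/day: 40259.4 / 1000 = 40.2594 kg/day

40.2594 kg/day


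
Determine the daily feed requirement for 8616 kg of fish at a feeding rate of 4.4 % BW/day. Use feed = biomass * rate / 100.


Feeding rate fraction = 4.4% / 100 = 0.044
Daily feed = 8616 kg * 0.044 = 379.104 kg/day

379.104 kg/day


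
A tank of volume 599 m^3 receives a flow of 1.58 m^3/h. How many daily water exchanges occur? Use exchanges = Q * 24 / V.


Daily flow volume = 1.58 m^3/h * 24 h = 37.92 m^3/day
Exchanges = daily flow / tank volume = 37.92 / 599 = 0.0633055 exchanges/day

0.0633055 exchanges/day


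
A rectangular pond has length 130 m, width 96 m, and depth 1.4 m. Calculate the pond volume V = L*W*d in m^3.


Base area = L * W = 130 * 96 = 12480 m^2
Volume = area * depth = 12480 * 1.4 = 17472 m^3

17472 m^3


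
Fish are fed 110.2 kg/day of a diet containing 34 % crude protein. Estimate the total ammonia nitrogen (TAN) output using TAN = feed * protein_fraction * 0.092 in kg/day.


Protein in feed = 110.2 * 34/100 = 37.468 kg/day
TAN = protein * 0.092 = 37.468 * 0.092 = 3.447056 kg/day

3.447056 kg/day


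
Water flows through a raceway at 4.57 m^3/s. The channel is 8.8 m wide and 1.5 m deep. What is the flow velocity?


Cross-sectional area = W * d = 8.8 * 1.5 = 13.2 m^2
Velocity = Q / A = 4.57 / 13.2 = 0.346212 m/s

0.346212 m/s


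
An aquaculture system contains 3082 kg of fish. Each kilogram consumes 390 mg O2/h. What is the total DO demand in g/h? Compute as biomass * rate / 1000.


Total O2 consumption (mg/h) = 3082 kg * 390 mg/(kg*h) = 1201980 mg/h
Convert to g/h: 1201980 / 1000 = 1201.98 g/h

1201.98 g/h


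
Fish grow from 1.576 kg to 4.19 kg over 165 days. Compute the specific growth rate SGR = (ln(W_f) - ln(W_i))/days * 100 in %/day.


ln(W_f) = ln(4.19) = 1.4327007
ln(W_i) = ln(1.576) = 0.45488999
ln(W_f) - ln(W_i) = 1.4327007 - 0.45488999 = 0.97781071
SGR = 0.97781071 / 165 * 100 = 0.592613 %/day

0.592613 %/day


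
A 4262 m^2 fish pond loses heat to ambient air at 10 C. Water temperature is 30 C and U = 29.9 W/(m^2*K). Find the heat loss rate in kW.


Temperature difference dT = 30 - 10 = 20 K
Heat loss (W) = U * A * dT = 29.9 * 4262 * 20 = 2548676 W
Convert to kW: 2548676 / 1000 = 2548.676 kW

2548.676 kW


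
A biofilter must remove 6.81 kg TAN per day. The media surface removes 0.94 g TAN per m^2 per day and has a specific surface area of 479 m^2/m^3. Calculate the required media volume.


A = 6.81*1000 / 0.94 = 7244.6809 m^2
V = 7244.6809 / 479 = 15.1246

15.1246 m^3


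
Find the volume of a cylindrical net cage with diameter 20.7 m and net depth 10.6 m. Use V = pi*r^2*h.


r = d/2 = 20.7/2 = 10.35 m
Base area = pi*r^2 = pi*10.35^2 = 336.53526 m^2
Volume = 336.53526 * 10.6 = 3567.27 m^3

3567.27 m^3


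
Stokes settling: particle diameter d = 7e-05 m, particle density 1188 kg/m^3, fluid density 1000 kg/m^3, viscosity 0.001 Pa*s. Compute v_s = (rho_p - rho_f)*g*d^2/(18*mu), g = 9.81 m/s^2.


Density difference: rho_p - rho_f = 1188 - 1000 = 188 kg/m^3
d^2 = (7e-05)^2 = 4.9e-09 m^2
Numerator = (rho_p - rho_f) * g * d^2 = 188 * 9.81 * 4.9e-09 = 9.036972e-06
Denominator = 18 * mu = 18 * 0.001 = 0.018
v_s = 9.036972e-06 / 0.018 = 5.02054e-04 m/s
Check: Re = rho_f * v_s * d / mu = 1000 * 5.02054e-04 * 7e-05 / 0.001 = 0.0351 < 1, so Stokes' law applies.

5.02054e-04 m/s


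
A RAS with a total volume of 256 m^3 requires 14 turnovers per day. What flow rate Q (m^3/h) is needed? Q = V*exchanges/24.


Daily recirculation volume = 256 m^3 * 14 = 3584 m^3/day
Flow rate Q = daily volume / 24 h = 3584 / 24 = 149.333 m^3/h

149.333 m^3/h


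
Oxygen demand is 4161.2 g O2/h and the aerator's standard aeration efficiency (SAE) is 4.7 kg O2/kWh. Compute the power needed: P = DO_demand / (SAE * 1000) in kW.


SAE in g O2/kWh = 4.7 * 1000 = 4700 g/kWh
P = DO_demand / SAE_g = 4161.2 / 4700 = 0.885362 kW

0.885362 kW
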